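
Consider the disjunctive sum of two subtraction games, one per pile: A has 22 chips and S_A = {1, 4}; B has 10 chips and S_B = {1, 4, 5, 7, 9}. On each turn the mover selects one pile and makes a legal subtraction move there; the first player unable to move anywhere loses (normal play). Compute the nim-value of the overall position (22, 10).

Pile A, S = {1, 4}:
n :  0  1  2  3  4  5  6  7  8  9 10 11 12 13 14 15 16 17 18 19 20 21 22
G :  0  1  0  1  2  0  1  0  1  2  0  1  0  1  2  0  1  0  1  2  0  1  0
G_A(22) = 0.
Pile B, S = {1, 4, 5, 7, 9}:
G(0) = 0
G(1) = mex{0} = 1
G(2) = mex{1} = 0
G(3) = mex{0} = 1
G(4) = mex{1,0} = 2
G(5) = mex{2,1,0} = 3
G(6) = mex{3,0,1} = 2
G(7) = mex{2,1,0,0} = 3
G(8) = mex{3,2,1,1} = 0
G(9) = mex{0,3,2,0,0} = 1
G(10) = mex{1,2,3,1,1} = 0
G_B(10) = 0.
Combined Grundy value = 0 ⊕ 0 = 0.

0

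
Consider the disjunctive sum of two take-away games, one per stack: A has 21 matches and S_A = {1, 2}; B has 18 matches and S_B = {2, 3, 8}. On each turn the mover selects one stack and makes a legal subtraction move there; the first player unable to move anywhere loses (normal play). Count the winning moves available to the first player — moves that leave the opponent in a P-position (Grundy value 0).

4

Stack A, S = {1, 2}:
n :  0  1  2  3  4  5  6  7  8  9 10 11 12 13 14 15 16 17 18 19 20 21
G :  0  1  2  0  1  2  0  1  2  0  1  2  0  1  2  0  1  2  0  1  2  0
G_A(21) = 0.
Stack B, S = {2, 3, 8}:
n :  0  1  2  3  4  5  6  7  8  9 10 11 12 13 14 15 16 17 18
G :  0  0  1  1  2  0  0  1  1  2  0  0  1  1  2  0  0  1  1
G_B(18) = 1.
Combined Grundy value = 0 ⊕ 1 = 1.
A winning move leaves total XOR = 0, i.e. changes one component's Grundy value g to g ⊕ X where X is the current total.
Stack A: need g' = 0⊕1 = 1. Options: 21−1→G=2, 21−2→G=1. Hits: 1.
Stack B: need g' = 1⊕1 = 0. Options: 18−2→G=0, 18−3→G=0, 18−8→G=0. Hits: 3.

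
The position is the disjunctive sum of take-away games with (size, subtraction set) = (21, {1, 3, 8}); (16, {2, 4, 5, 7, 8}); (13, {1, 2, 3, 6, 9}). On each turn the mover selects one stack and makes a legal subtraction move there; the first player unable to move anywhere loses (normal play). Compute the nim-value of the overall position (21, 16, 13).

Stack A, S = {1, 3, 8}:
G(0) = 0
G(1) = mex{0} = 1
G(2) = mex{1} = 0
G(3) = mex{0,0} = 1
G(4) = mex{1,1} = 0
G(5) = mex{0,0} = 1
G(6) = mex{1,1} = 0
G(7) = mex{0,0} = 1
G(8) = mex{1,1,0} = 2
G(9) = mex{2,0,1} = 3
G(10) = mex{3,1,0} = 2
G(11) = mex{2,2,1} = 0
G(12) = mex{0,3,0} = 1
G(13) = mex{1,2,1} = 0
G(14) = mex{0,0,0} = 1
G(15) = mex{1,1,1} = 0
G(16) = mex{0,0,2} = 1
G(17) = mex{1,1,3} = 0
G(18) = mex{0,0,2} = 1
G(19) = mex{1,1,0} = 2
G(20) = mex{2,0,1} = 3
G(21) = mex{3,1,0} = 2
G_A(21) = 2.
Stack B, S = {2, 4, 5, 7, 8}:
G(0) = 0
G(1) = mex{} = 0
G(2) = mex{0} = 1
G(3) = mex{0} = 1
G(4) = mex{1,0} = 2
G(5) = mex{1,0,0} = 2
G(6) = mex{2,1,0} = 3
G(7) = mex{2,1,1,0} = 3
G(8) = mex{3,2,1,0,0} = 4
G(9) = mex{3,2,2,1,0} = 4
G(10) = mex{4,3,2,1,1} = 0
G(11) = mex{4,3,3,2,1} = 0
G(12) = mex{0,4,3,2,2} = 1
G(13) = mex{0,4,4,3,2} = 1
G(14) = mex{1,0,4,3,3} = 2
G(15) = mex{1,0,0,4,3} = 2
G(16) = mex{2,1,0,4,4} = 3
G_B(16) = 3.
Stack C, S = {1, 2, 3, 6, 9}:
G(0) = 0
G(1) = mex{0} = 1
G(2) = mex{1,0} = 2
G(3) = mex{2,1,0} = 3
G(4) = mex{3,2,1} = 0
G(5) = mex{0,3,2} = 1
G(6) = mex{1,0,3,0} = 2
G(7) = mex{2,1,0,1} = 3
G(8) = mex{3,2,1,2} = 0
G(9) = mex{0,3,2,3,0} = 1
G(10) = mex{1,0,3,0,1} = 2
G(11) = mex{2,1,0,1,2} = 3
G(12) = mex{3,2,1,2,3} = 0
G(13) = mex{0,3,2,3,0} = 1
G_C(13) = 1.
Combined Grundy value = 2 ⊕ 3 ⊕ 1 = 0.

0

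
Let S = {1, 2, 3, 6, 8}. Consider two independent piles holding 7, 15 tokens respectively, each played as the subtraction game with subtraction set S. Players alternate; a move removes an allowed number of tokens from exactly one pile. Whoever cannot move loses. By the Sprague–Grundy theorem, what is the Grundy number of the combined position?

All piles use S = {1, 2, 3, 6, 8}:
G(0) = 0
G(1) = mex{0} = 1
G(2) = mex{1,0} = 2
G(3) = mex{2,1,0} = 3
G(4) = mex{3,2,1} = 0
G(5) = mex{0,3,2} = 1
G(6) = mex{1,0,3,0} = 2
G(7) = mex{2,1,0,1} = 3
G(8) = mex{3,2,1,2,0} = 4
G(9) = mex{4,3,2,3,1} = 0
G(10) = mex{0,4,3,0,2} = 1
G(11) = mex{1,0,4,1,3} = 2
G(12) = mex{2,1,0,2,0} = 3
G(13) = mex{3,2,1,3,1} = 0
G(14) = mex{0,3,2,4,2} = 1
G(15) = mex{1,0,3,0,3} = 2
Pile A: G(7) = 3.
Pile B: G(15) = 2.
Combined Grundy value = 3 ⊕ 2 = 1.

1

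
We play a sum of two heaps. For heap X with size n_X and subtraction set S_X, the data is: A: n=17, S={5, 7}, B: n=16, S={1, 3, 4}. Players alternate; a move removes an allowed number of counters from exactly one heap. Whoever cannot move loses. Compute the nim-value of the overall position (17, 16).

Heap A, S = {5, 7}:
G(0) = 0
G(1) = mex{} = 0
G(2) = mex{} = 0
G(3) = mex{} = 0
G(4) = mex{} = 0
G(5) = mex{0} = 1
G(6) = mex{0} = 1
G(7) = mex{0,0} = 1
G(8) = mex{0,0} = 1
G(9) = mex{0,0} = 1
G(10) = mex{1,0} = 2
G(11) = mex{1,0} = 2
G(12) = mex{1,1} = 0
G(13) = mex{1,1} = 0
G(14) = mex{1,1} = 0
G(15) = mex{2,1} = 0
G(16) = mex{2,1} = 0
G(17) = mex{0,2} = 1
G_A(17) = 1.
Heap B, S = {1, 3, 4}:
n :  0  1  2  3  4  5  6  7  8  9 10 11 12 13 14 15 16
G :  0  1  0  1  2  3  2  0  1  0  1  2  3  2  0  1  0
G_B(16) = 0.
Combined Grundy value = 1 ⊕ 0 = 1.

1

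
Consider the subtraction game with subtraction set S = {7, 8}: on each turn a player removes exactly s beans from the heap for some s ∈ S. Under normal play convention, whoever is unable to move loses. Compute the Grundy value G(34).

G(0) = 0
G(1) = mex{} = 0
G(2) = mex{} = 0
G(3) = mex{} = 0
G(4) = mex{} = 0
G(5) = mex{} = 0
G(6) = mex{} = 0
G(7) = mex{0} = 1
G(8) = mex{0,0} = 1
G(9) = mex{0,0} = 1
G(10) = mex{0,0} = 1
G(11) = mex{0,0} = 1
G(12) = mex{0,0} = 1
G(13) = mex{0,0} = 1
G(14) = mex{1,0} = 2
G(15) = mex{1,1} = 0
G(16) = mex{1,1} = 0
G(17) = mex{1,1} = 0
G(18) = mex{1,1} = 0
G(19) = mex{1,1} = 0
G(20) = mex{1,1} = 0
G(21) = mex{2,1} = 0
G(22) = mex{0,2} = 1
G(23) = mex{0,0} = 1
G(24) = mex{0,0} = 1
G(25) = mex{0,0} = 1
G(26) = mex{0,0} = 1
G(27) = mex{0,0} = 1
G(28) = mex{0,0} = 1
G(29) = mex{1,0} = 2
G(30) = mex{1,1} = 0
G(31) = mex{1,1} = 0
G(32) = mex{1,1} = 0
G(33) = mex{1,1} = 0
G(34) = mex{1,1} = 0

0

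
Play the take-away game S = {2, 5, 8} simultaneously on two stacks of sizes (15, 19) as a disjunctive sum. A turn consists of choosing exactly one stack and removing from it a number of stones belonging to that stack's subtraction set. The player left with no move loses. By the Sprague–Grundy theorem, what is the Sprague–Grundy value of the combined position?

3

All stacks use S = {2, 5, 8}:
G(0) = 0
G(1) = mex{} = 0
G(2) = mex{0} = 1
G(3) = mex{0} = 1
G(4) = mex{1} = 0
G(5) = mex{1,0} = 2
G(6) = mex{0,0} = 1
G(7) = mex{2,1} = 0
G(8) = mex{1,1,0} = 2
G(9) = mex{0,0,0} = 1
G(10) = mex{2,2,1} = 0
G(11) = mex{1,1,1} = 0
G(12) = mex{0,0,0} = 1
G(13) = mex{0,2,2} = 1
G(14) = mex{1,1,1} = 0
G(15) = mex{1,0,0} = 2
G(16) = mex{0,0,2} = 1
G(17) = mex{2,1,1} = 0
G(18) = mex{1,1,0} = 2
G(19) = mex{0,0,0} = 1
Stack A: G(15) = 2.
Stack B: G(19) = 1.
Combined Grundy value = 2 ⊕ 1 = 3.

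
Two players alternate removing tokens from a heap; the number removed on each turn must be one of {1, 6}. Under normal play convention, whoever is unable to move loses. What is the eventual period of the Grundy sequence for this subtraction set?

G(0) = 0
G(1) = mex{0} = 1
G(2) = mex{1} = 0
G(3) = mex{0} = 1
G(4) = mex{1} = 0
G(5) = mex{0} = 1
G(6) = mex{1,0} = 2
G(7) = mex{2,1} = 0
G(8) = mex{0,0} = 1
G(9) = mex{1,1} = 0
G(10) = mex{0,0} = 1
G(11) = mex{1,1} = 0
G(12) = mex{0,2} = 1
G(13) = mex{1,0} = 2
G(14) = mex{2,1} = 0
G(15) = mex{0,0} = 1
G(n+7) = G(n) holds for n = 0,…,5 (a full window of length max(S) = 6), so the sequence is purely periodic with period 7.

7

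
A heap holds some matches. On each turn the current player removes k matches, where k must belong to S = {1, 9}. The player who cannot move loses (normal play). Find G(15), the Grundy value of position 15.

1

n :  0  1  2  3  4  5  6  7  8  9 10 11 12 13 14 15
G :  0  1  0  1  0  1  0  1  0  1  0  1  0  1  0  1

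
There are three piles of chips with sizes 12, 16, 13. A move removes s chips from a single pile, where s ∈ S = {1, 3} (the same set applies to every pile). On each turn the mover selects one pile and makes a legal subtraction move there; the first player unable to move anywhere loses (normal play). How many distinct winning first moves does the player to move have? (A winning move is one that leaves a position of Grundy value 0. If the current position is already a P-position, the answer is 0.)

All piles use S = {1, 3}:
G(0) = 0
G(1) = mex{0} = 1
G(2) = mex{1} = 0
G(3) = mex{0,0} = 1
G(4) = mex{1,1} = 0
G(5) = mex{0,0} = 1
G(6) = mex{1,1} = 0
G(7) = mex{0,0} = 1
G(8) = mex{1,1} = 0
G(9) = mex{0,0} = 1
G(10) = mex{1,1} = 0
G(11) = mex{0,0} = 1
G(12) = mex{1,1} = 0
G(13) = mex{0,0} = 1
G(14) = mex{1,1} = 0
G(15) = mex{0,0} = 1
G(16) = mex{1,1} = 0
Pile A: G(12) = 0.
Pile B: G(16) = 0.
Pile C: G(13) = 1.
Combined Grundy value = 0 ⊕ 0 ⊕ 1 = 1.
A winning move leaves total XOR = 0, i.e. changes one component's Grundy value g to g ⊕ X where X is the current total.
Pile A: need g' = 0⊕1 = 1. Options: 12−1→G=1, 12−3→G=1. Hits: 2.
Pile B: need g' = 0⊕1 = 1. Options: 16−1→G=1, 16−3→G=1. Hits: 2.
Pile C: need g' = 1⊕1 = 0. Options: 13−1→G=0, 13−3→G=0. Hits: 2.

6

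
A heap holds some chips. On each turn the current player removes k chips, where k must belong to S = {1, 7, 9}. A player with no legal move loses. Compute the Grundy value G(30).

0

n :  0  1  2  3  4  5  6  7  8  9 10 11 12 13 14 15 16 17 18 19 20 21 22 23 24 25 26 27 28 29 30
G :  0  1  0  1  0  1  0  1  0  1  0  1  0  1  0  1  0  1  0  1  0  1  0  1  0  1  0  1  0  1  0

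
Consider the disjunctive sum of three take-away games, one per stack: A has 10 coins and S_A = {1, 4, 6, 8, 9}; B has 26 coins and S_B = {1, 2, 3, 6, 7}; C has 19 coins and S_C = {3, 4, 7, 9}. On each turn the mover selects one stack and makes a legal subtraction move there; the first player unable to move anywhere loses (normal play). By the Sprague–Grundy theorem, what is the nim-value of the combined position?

3

Stack A, S = {1, 4, 6, 8, 9}:
G(0) = 0
G(1) = mex{0} = 1
G(2) = mex{1} = 0
G(3) = mex{0} = 1
G(4) = mex{1,0} = 2
G(5) = mex{2,1} = 0
G(6) = mex{0,0,0} = 1
G(7) = mex{1,1,1} = 0
G(8) = mex{0,2,0,0} = 1
G(9) = mex{1,0,1,1,0} = 2
G(10) = mex{2,1,2,0,1} = 3
G_A(10) = 3.
Stack B, S = {1, 2, 3, 6, 7}:
n :  0  1  2  3  4  5  6  7  8  9 10 11 12 13 14 15 16 17 18 19 20 21 22 23 24 25 26
G :  0  1  2  3  0  1  2  3  0  1  2  3  0  1  2  3  0  1  2  3  0  1  2  3  0  1  2
G_B(26) = 2.
Stack C, S = {3, 4, 7, 9}:
G(0) = 0
G(1) = mex{} = 0
G(2) = mex{} = 0
G(3) = mex{0} = 1
G(4) = mex{0,0} = 1
G(5) = mex{0,0} = 1
G(6) = mex{1,0} = 2
G(7) = mex{1,1,0} = 2
G(8) = mex{1,1,0} = 2
G(9) = mex{2,1,0,0} = 3
G(10) = mex{2,2,1,0} = 3
G(11) = mex{2,2,1,0} = 3
G(12) = mex{3,2,1,1} = 0
G(13) = mex{3,3,2,1} = 0
G(14) = mex{3,3,2,1} = 0
G(15) = mex{0,3,2,2} = 1
G(16) = mex{0,0,3,2} = 1
G(17) = mex{0,0,3,2} = 1
G(18) = mex{1,0,3,3} = 2
G(19) = mex{1,1,0,3} = 2
G_C(19) = 2.
Combined Grundy value = 3 ⊕ 2 ⊕ 2 = 3.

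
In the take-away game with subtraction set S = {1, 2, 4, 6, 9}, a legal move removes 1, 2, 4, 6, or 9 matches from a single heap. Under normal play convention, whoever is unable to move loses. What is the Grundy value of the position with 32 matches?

n :  0  1  2  3  4  5  6  7  8  9 10 11 12 13 14 15 16 17 18 19 20 21 22 23 24 25 26 27 28 29 30 31 32
G :  0  1  2  0  1  2  3  4  0  1  2  0  1  2  3  4  0  1  2  0  1  2  3  4  0  1  2  0  1  2  3  4  0

0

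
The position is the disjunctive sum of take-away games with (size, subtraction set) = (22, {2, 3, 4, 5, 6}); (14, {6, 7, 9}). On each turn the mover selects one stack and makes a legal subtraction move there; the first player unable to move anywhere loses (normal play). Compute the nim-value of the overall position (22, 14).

1

Stack A, S = {2, 3, 4, 5, 6}:
n :  0  1  2  3  4  5  6  7  8  9 10 11 12 13 14 15 16 17 18 19 20 21 22
G :  0  0  1  1  2  2  3  3  0  0  1  1  2  2  3  3  0  0  1  1  2  2  3
G_A(22) = 3.
Stack B, S = {6, 7, 9}:
n :  0  1  2  3  4  5  6  7  8  9 10 11 12 13 14
G :  0  0  0  0  0  0  1  1  1  1  1  1  2  2  2
G_B(14) = 2.
Combined Grundy value = 3 ⊕ 2 = 1.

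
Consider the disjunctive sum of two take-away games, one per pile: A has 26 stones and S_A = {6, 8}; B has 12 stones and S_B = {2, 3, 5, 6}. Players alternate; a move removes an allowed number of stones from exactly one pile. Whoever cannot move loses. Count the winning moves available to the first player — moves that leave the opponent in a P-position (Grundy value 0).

Pile A, S = {6, 8}:
n :  0  1  2  3  4  5  6  7  8  9 10 11 12 13 14 15 16 17 18 19 20 21 22 23 24 25 26
G :  0  0  0  0  0  0  1  1  1  1  1  1  2  2  0  0  0  0  0  0  1  1  1  1  1  1  2
G_A(26) = 2.
Pile B, S = {2, 3, 5, 6}:
G(0) = 0
G(1) = mex{} = 0
G(2) = mex{0} = 1
G(3) = mex{0,0} = 1
G(4) = mex{1,0} = 2
G(5) = mex{1,1,0} = 2
G(6) = mex{2,1,0,0} = 3
G(7) = mex{2,2,1,0} = 3
G(8) = mex{3,2,1,1} = 0
G(9) = mex{3,3,2,1} = 0
G(10) = mex{0,3,2,2} = 1
G(11) = mex{0,0,3,2} = 1
G(12) = mex{1,0,3,3} = 2
G_B(12) = 2.
Combined Grundy value = 2 ⊕ 2 = 0.
A winning move leaves total XOR = 0, i.e. changes one component's Grundy value g to g ⊕ X where X is the current total.
Pile A: target g' = 2⊕0 = 2, but every legal move changes the Grundy value (mex property), so 0 moves.
Pile B: target g' = 2⊕0 = 2, but every legal move changes the Grundy value (mex property), so 0 moves.

0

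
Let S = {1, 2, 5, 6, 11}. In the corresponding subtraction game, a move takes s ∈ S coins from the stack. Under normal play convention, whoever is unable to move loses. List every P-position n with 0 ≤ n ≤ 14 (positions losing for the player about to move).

G(0) = 0
G(1) = mex{0} = 1
G(2) = mex{1,0} = 2
G(3) = mex{2,1} = 0
G(4) = mex{0,2} = 1
G(5) = mex{1,0,0} = 2
G(6) = mex{2,1,1,0} = 3
G(7) = mex{3,2,2,1} = 0
G(8) = mex{0,3,0,2} = 1
G(9) = mex{1,0,1,0} = 2
G(10) = mex{2,1,2,1} = 0
G(11) = mex{0,2,3,2,0} = 1
G(12) = mex{1,0,0,3,1} = 2
G(13) = mex{2,1,1,0,2} = 3
G(14) = mex{3,2,2,1,0} = 4
P-positions are exactly the n with G(n) = 0.

0, 3, 7, 10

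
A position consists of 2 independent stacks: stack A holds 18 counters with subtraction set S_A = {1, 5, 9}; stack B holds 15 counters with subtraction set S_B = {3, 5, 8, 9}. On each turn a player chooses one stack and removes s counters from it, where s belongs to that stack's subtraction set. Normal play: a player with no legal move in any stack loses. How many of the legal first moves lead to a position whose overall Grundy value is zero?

Stack A, S = {1, 5, 9}:
G(0) = 0
G(1) = mex{0} = 1
G(2) = mex{1} = 0
G(3) = mex{0} = 1
G(4) = mex{1} = 0
G(5) = mex{0,0} = 1
G(6) = mex{1,1} = 0
G(7) = mex{0,0} = 1
G(8) = mex{1,1} = 0
G(9) = mex{0,0,0} = 1
G(10) = mex{1,1,1} = 0
G(11) = mex{0,0,0} = 1
G(12) = mex{1,1,1} = 0
G(13) = mex{0,0,0} = 1
G(14) = mex{1,1,1} = 0
G(15) = mex{0,0,0} = 1
G(16) = mex{1,1,1} = 0
G(17) = mex{0,0,0} = 1
G(18) = mex{1,1,1} = 0
G_A(18) = 0.
Stack B, S = {3, 5, 8, 9}:
n :  0  1  2  3  4  5  6  7  8  9 10 11 12 13 14 15
G :  0  0  0  1  1  1  2  2  2  3  3  3  0  0  0  1
G_B(15) = 1.
Combined Grundy value = 0 ⊕ 1 = 1.
A winning move leaves total XOR = 0, i.e. changes one component's Grundy value g to g ⊕ X where X is the current total.
Stack A: need g' = 0⊕1 = 1. Options: 18−1→G=1, 18−5→G=1, 18−9→G=1. Hits: 3.
Stack B: need g' = 1⊕1 = 0. Options: 15−3→G=0, 15−5→G=3, 15−8→G=2, 15−9→G=2. Hits: 1.

4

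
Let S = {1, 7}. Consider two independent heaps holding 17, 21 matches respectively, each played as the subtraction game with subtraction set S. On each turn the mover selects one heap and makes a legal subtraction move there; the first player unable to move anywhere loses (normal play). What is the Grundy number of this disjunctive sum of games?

0

All heaps use S = {1, 7}:
n :  0  1  2  3  4  5  6  7  8  9 10 11 12 13 14 15 16 17 18 19 20 21
G :  0  1  0  1  0  1  0  1  0  1  0  1  0  1  0  1  0  1  0  1  0  1
Heap A: G(17) = 1.
Heap B: G(21) = 1.
Combined Grundy value = 1 ⊕ 1 = 0.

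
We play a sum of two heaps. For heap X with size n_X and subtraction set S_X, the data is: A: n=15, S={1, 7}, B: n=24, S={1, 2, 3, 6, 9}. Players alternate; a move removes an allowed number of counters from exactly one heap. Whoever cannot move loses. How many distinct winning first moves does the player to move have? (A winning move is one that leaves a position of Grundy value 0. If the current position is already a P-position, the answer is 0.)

3

Heap A, S = {1, 7}:
n :  0  1  2  3  4  5  6  7  8  9 10 11 12 13 14 15
G :  0  1  0  1  0  1  0  1  0  1  0  1  0  1  0  1
G_A(15) = 1.
Heap B, S = {1, 2, 3, 6, 9}:
n :  0  1  2  3  4  5  6  7  8  9 10 11 12 13 14 15 16 17 18 19 20 21 22 23 24
G :  0  1  2  3  0  1  2  3  0  1  2  3  0  1  2  3  0  1  2  3  0  1  2  3  0
G_B(24) = 0.
Combined Grundy value = 1 ⊕ 0 = 1.
A winning move leaves total XOR = 0, i.e. changes one component's Grundy value g to g ⊕ X where X is the current total.
Heap A: need g' = 1⊕1 = 0. Options: 15−1→G=0, 15−7→G=0. Hits: 2.
Heap B: need g' = 0⊕1 = 1. Options: 24−1→G=3, 24−2→G=2, 24−3→G=1, 24−6→G=2, 24−9→G=3. Hits: 1.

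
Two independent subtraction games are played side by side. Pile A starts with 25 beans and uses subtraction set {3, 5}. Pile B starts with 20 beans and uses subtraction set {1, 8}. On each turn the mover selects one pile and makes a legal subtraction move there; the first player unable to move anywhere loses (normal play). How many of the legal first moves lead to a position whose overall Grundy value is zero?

0

Pile A, S = {3, 5}:
G(0) = 0
G(1) = mex{} = 0
G(2) = mex{} = 0
G(3) = mex{0} = 1
G(4) = mex{0} = 1
G(5) = mex{0,0} = 1
G(6) = mex{1,0} = 2
G(7) = mex{1,0} = 2
G(8) = mex{1,1} = 0
G(9) = mex{2,1} = 0
G(10) = mex{2,1} = 0
G(11) = mex{0,2} = 1
G(12) = mex{0,2} = 1
G(13) = mex{0,0} = 1
G(14) = mex{1,0} = 2
G(15) = mex{1,0} = 2
G(16) = mex{1,1} = 0
G(17) = mex{2,1} = 0
G(18) = mex{2,1} = 0
G(19) = mex{0,2} = 1
G(20) = mex{0,2} = 1
G(21) = mex{0,0} = 1
G(22) = mex{1,0} = 2
G(23) = mex{1,0} = 2
G(24) = mex{1,1} = 0
G(25) = mex{2,1} = 0
G_A(25) = 0.
Pile B, S = {1, 8}:
n :  0  1  2  3  4  5  6  7  8  9 10 11 12 13 14 15 16 17 18 19 20
G :  0  1  0  1  0  1  0  1  2  0  1  0  1  0  1  0  1  2  0  1  0
G_B(20) = 0.
Combined Grundy value = 0 ⊕ 0 = 0.
A winning move leaves total XOR = 0, i.e. changes one component's Grundy value g to g ⊕ X where X is the current total.
Pile A: target g' = 0⊕0 = 0, but every legal move changes the Grundy value (mex property), so 0 moves.
Pile B: target g' = 0⊕0 = 0, but every legal move changes the Grundy value (mex property), so 0 moves.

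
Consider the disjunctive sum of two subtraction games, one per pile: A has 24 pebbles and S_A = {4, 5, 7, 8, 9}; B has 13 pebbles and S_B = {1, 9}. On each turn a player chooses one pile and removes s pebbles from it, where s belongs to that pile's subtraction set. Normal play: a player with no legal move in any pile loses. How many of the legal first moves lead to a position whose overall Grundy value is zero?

3

Pile A, S = {4, 5, 7, 8, 9}:
n :  0  1  2  3  4  5  6  7  8  9 10 11 12 13 14 15 16 17 18 19 20 21 22 23 24
G :  0  0  0  0  1  1  1  1  2  2  2  2  3  0  0  0  0  1  1  1  1  2  2  2  2
G_A(24) = 2.
Pile B, S = {1, 9}:
n :  0  1  2  3  4  5  6  7  8  9 10 11 12 13
G :  0  1  0  1  0  1  0  1  0  1  0  1  0  1
G_B(13) = 1.
Combined Grundy value = 2 ⊕ 1 = 3.
A winning move leaves total XOR = 0, i.e. changes one component's Grundy value g to g ⊕ X where X is the current total.
Pile A: need g' = 2⊕3 = 1. Options: 24−4→G=1, 24−5→G=1, 24−7→G=1, 24−8→G=0, 24−9→G=0. Hits: 3.
Pile B: need g' = 1⊕3 = 2. Options: 13−1→G=0, 13−9→G=0. Hits: 0.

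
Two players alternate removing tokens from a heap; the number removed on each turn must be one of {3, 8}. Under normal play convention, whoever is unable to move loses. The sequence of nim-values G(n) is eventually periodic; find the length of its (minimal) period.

11

G(0) = 0
G(1) = mex{} = 0
G(2) = mex{} = 0
G(3) = mex{0} = 1
G(4) = mex{0} = 1
G(5) = mex{0} = 1
G(6) = mex{1} = 0
G(7) = mex{1} = 0
G(8) = mex{1,0} = 2
G(9) = mex{0,0} = 1
G(10) = mex{0,0} = 1
G(11) = mex{2,1} = 0
G(12) = mex{1,1} = 0
G(13) = mex{1,1} = 0
G(14) = mex{0,0} = 1
G(15) = mex{0,0} = 1
G(16) = mex{0,2} = 1
G(17) = mex{1,1} = 0
G(18) = mex{1,1} = 0
G(19) = mex{1,0} = 2
G(20) = mex{0,0} = 1
G(21) = mex{0,0} = 1
G(22) = mex{2,1} = 0
G(23) = mex{1,1} = 0
G(n+11) = G(n) holds for n = 0,…,7 (a full window of length max(S) = 8), so the sequence is purely periodic with period 11.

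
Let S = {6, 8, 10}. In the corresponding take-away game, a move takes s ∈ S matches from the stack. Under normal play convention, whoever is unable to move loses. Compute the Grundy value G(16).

0

G(0) = 0
G(1) = mex{} = 0
G(2) = mex{} = 0
G(3) = mex{} = 0
G(4) = mex{} = 0
G(5) = mex{} = 0
G(6) = mex{0} = 1
G(7) = mex{0} = 1
G(8) = mex{0,0} = 1
G(9) = mex{0,0} = 1
G(10) = mex{0,0,0} = 1
G(11) = mex{0,0,0} = 1
G(12) = mex{1,0,0} = 2
G(13) = mex{1,0,0} = 2
G(14) = mex{1,1,0} = 2
G(15) = mex{1,1,0} = 2
G(16) = mex{1,1,1} = 0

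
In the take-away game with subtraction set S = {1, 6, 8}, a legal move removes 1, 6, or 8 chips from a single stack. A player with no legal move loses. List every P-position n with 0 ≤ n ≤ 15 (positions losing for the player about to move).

G(0) = 0
G(1) = mex{0} = 1
G(2) = mex{1} = 0
G(3) = mex{0} = 1
G(4) = mex{1} = 0
G(5) = mex{0} = 1
G(6) = mex{1,0} = 2
G(7) = mex{2,1} = 0
G(8) = mex{0,0,0} = 1
G(9) = mex{1,1,1} = 0
G(10) = mex{0,0,0} = 1
G(11) = mex{1,1,1} = 0
G(12) = mex{0,2,0} = 1
G(13) = mex{1,0,1} = 2
G(14) = mex{2,1,2} = 0
G(15) = mex{0,0,0} = 1
P-positions are exactly the n with G(n) = 0.

0, 2, 4, 7, 9, 11, 14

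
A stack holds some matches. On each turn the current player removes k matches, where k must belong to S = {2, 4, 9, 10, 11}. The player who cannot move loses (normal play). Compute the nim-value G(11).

n :  0  1  2  3  4  5  6  7  8  9 10 11
G :  0  0  1  1  2  2  0  0  1  1  2  2

2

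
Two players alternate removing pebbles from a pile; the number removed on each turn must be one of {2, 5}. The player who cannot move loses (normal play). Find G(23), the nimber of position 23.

1

n :  0  1  2  3  4  5  6  7  8  9 10 11 12 13 14 15 16 17 18 19 20 21 22 23
G :  0  0  1  1  0  2  1  0  0  1  1  0  2  1  0  0  1  1  0  2  1  0  0  1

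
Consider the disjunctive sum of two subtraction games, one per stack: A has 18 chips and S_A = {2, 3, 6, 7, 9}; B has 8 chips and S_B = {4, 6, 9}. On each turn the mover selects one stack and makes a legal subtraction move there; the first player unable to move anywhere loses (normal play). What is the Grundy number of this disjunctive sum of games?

2

Stack A, S = {2, 3, 6, 7, 9}:
G(0) = 0
G(1) = mex{} = 0
G(2) = mex{0} = 1
G(3) = mex{0,0} = 1
G(4) = mex{1,0} = 2
G(5) = mex{1,1} = 0
G(6) = mex{2,1,0} = 3
G(7) = mex{0,2,0,0} = 1
G(8) = mex{3,0,1,0} = 2
G(9) = mex{1,3,1,1,0} = 2
G(10) = mex{2,1,2,1,0} = 3
G(11) = mex{2,2,0,2,1} = 3
G(12) = mex{3,2,3,0,1} = 4
G(13) = mex{3,3,1,3,2} = 0
G(14) = mex{4,3,2,1,0} = 5
G(15) = mex{0,4,2,2,3} = 1
G(16) = mex{5,0,3,2,1} = 4
G(17) = mex{1,5,3,3,2} = 0
G(18) = mex{4,1,4,3,2} = 0
G_A(18) = 0.
Stack B, S = {4, 6, 9}:
n : 0 1 2 3 4 5 6 7 8
G : 0 0 0 0 1 1 1 1 2
G_B(8) = 2.
Combined Grundy value = 0 ⊕ 2 = 2.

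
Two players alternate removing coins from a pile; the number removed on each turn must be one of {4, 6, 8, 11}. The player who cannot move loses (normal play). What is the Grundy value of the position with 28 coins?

n :  0  1  2  3  4  5  6  7  8  9 10 11 12 13 14 15 16 17 18 19 20 21 22 23 24 25 26 27 28
G :  0  0  0  0  1  1  1  1  2  2  2  2  3  3  3  0  0  0  0  1  1  1  1  2  2  2  2  3  3

3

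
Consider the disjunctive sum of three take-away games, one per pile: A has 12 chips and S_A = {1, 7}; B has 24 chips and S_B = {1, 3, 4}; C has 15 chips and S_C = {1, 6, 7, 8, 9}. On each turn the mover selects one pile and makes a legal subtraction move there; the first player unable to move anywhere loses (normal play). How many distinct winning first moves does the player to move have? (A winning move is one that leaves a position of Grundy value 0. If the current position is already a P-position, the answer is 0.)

0

Pile A, S = {1, 7}:
G(0) = 0
G(1) = mex{0} = 1
G(2) = mex{1} = 0
G(3) = mex{0} = 1
G(4) = mex{1} = 0
G(5) = mex{0} = 1
G(6) = mex{1} = 0
G(7) = mex{0,0} = 1
G(8) = mex{1,1} = 0
G(9) = mex{0,0} = 1
G(10) = mex{1,1} = 0
G(11) = mex{0,0} = 1
G(12) = mex{1,1} = 0
G_A(12) = 0.
Pile B, S = {1, 3, 4}:
n :  0  1  2  3  4  5  6  7  8  9 10 11 12 13 14 15 16 17 18 19 20 21 22 23 24
G :  0  1  0  1  2  3  2  0  1  0  1  2  3  2  0  1  0  1  2  3  2  0  1  0  1
G_B(24) = 1.
Pile C, S = {1, 6, 7, 8, 9}:
n :  0  1  2  3  4  5  6  7  8  9 10 11 12 13 14 15
G :  0  1  0  1  0  1  2  3  2  3  2  3  4  5  0  1
G_C(15) = 1.
Combined Grundy value = 0 ⊕ 1 ⊕ 1 = 0.
A winning move leaves total XOR = 0, i.e. changes one component's Grundy value g to g ⊕ X where X is the current total.
Pile A: target g' = 0⊕0 = 0, but every legal move changes the Grundy value (mex property), so 0 moves.
Pile B: target g' = 1⊕0 = 1, but every legal move changes the Grundy value (mex property), so 0 moves.
Pile C: target g' = 1⊕0 = 1, but every legal move changes the Grundy value (mex property), so 0 moves.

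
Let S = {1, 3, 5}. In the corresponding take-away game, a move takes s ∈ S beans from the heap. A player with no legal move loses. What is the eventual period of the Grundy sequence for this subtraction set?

2

n :  0  1  2  3  4  5  6  7  8  9 10 11 12 13 14
G :  0  1  0  1  0  1  0  1  0  1  0  1  0  1  0
G(n+2) = G(n) holds for n = 0,…,4 (a full window of length max(S) = 5), so the sequence is purely periodic with period 2.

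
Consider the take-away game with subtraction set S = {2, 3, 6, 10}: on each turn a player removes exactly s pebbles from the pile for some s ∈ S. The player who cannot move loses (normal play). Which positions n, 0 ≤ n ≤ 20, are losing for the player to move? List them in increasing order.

0, 1, 5, 9, 13, 14, 18

G(0) = 0
G(1) = mex{} = 0
G(2) = mex{0} = 1
G(3) = mex{0,0} = 1
G(4) = mex{1,0} = 2
G(5) = mex{1,1} = 0
G(6) = mex{2,1,0} = 3
G(7) = mex{0,2,0} = 1
G(8) = mex{3,0,1} = 2
G(9) = mex{1,3,1} = 0
G(10) = mex{2,1,2,0} = 3
G(11) = mex{0,2,0,0} = 1
G(12) = mex{3,0,3,1} = 2
G(13) = mex{1,3,1,1} = 0
G(14) = mex{2,1,2,2} = 0
G(15) = mex{0,2,0,0} = 1
G(16) = mex{0,0,3,3} = 1
G(17) = mex{1,0,1,1} = 2
G(18) = mex{1,1,2,2} = 0
G(19) = mex{2,1,0,0} = 3
G(20) = mex{0,2,0,3} = 1
P-positions are exactly the n with G(n) = 0.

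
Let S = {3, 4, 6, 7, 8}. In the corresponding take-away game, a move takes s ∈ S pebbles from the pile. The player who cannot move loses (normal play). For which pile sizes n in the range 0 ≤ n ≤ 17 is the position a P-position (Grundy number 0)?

n :  0  1  2  3  4  5  6  7  8  9 10 11 12 13 14 15 16 17
G :  0  0  0  1  1  1  2  2  2  3  3  0  0  0  1  1  1  2
P-positions are exactly the n with G(n) = 0.

0, 1, 2, 11, 12, 13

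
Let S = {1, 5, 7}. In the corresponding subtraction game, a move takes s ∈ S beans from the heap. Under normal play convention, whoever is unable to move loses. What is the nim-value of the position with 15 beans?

n :  0  1  2  3  4  5  6  7  8  9 10 11 12 13 14 15
G :  0  1  0  1  0  1  0  1  0  1  0  1  0  1  0  1

1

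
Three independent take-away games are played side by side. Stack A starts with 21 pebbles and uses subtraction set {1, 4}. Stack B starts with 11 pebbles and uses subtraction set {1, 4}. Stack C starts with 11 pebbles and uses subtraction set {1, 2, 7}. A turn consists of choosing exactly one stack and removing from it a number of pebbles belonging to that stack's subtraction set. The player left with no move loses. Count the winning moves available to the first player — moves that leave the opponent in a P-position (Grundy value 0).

Stack A, S = {1, 4}:
G(0) = 0
G(1) = mex{0} = 1
G(2) = mex{1} = 0
G(3) = mex{0} = 1
G(4) = mex{1,0} = 2
G(5) = mex{2,1} = 0
G(6) = mex{0,0} = 1
G(7) = mex{1,1} = 0
G(8) = mex{0,2} = 1
G(9) = mex{1,0} = 2
G(10) = mex{2,1} = 0
G(11) = mex{0,0} = 1
G(12) = mex{1,1} = 0
G(13) = mex{0,2} = 1
G(14) = mex{1,0} = 2
G(15) = mex{2,1} = 0
G(16) = mex{0,0} = 1
G(17) = mex{1,1} = 0
G(18) = mex{0,2} = 1
G(19) = mex{1,0} = 2
G(20) = mex{2,1} = 0
G(21) = mex{0,0} = 1
G_A(21) = 1.
Stack B, S = {1, 4}:
G(0) = 0
G(1) = mex{0} = 1
G(2) = mex{1} = 0
G(3) = mex{0} = 1
G(4) = mex{1,0} = 2
G(5) = mex{2,1} = 0
G(6) = mex{0,0} = 1
G(7) = mex{1,1} = 0
G(8) = mex{0,2} = 1
G(9) = mex{1,0} = 2
G(10) = mex{2,1} = 0
G(11) = mex{0,0} = 1
G_B(11) = 1.
Stack C, S = {1, 2, 7}:
G(0) = 0
G(1) = mex{0} = 1
G(2) = mex{1,0} = 2
G(3) = mex{2,1} = 0
G(4) = mex{0,2} = 1
G(5) = mex{1,0} = 2
G(6) = mex{2,1} = 0
G(7) = mex{0,2,0} = 1
G(8) = mex{1,0,1} = 2
G(9) = mex{2,1,2} = 0
G(10) = mex{0,2,0} = 1
G(11) = mex{1,0,1} = 2
G_C(11) = 2.
Combined Grundy value = 1 ⊕ 1 ⊕ 2 = 2.
A winning move leaves total XOR = 0, i.e. changes one component's Grundy value g to g ⊕ X where X is the current total.
Stack A: need g' = 1⊕2 = 3. Options: 21−1→G=0, 21−4→G=0. Hits: 0.
Stack B: need g' = 1⊕2 = 3. Options: 11−1→G=0, 11−4→G=0. Hits: 0.
Stack C: need g' = 2⊕2 = 0. Options: 11−1→G=1, 11−2→G=0, 11−7→G=1. Hits: 1.

1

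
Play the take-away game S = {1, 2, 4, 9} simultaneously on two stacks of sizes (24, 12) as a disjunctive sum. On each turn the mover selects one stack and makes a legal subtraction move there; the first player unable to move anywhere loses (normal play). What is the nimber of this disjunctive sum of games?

3

All stacks use S = {1, 2, 4, 9}:
n :  0  1  2  3  4  5  6  7  8  9 10 11 12 13 14 15 16 17 18 19 20 21 22 23 24
G :  0  1  2  0  1  2  0  1  2  3  4  0  1  2  0  1  2  0  1  2  3  4  0  1  2
Stack A: G(24) = 2.
Stack B: G(12) = 1.
Combined Grundy value = 2 ⊕ 1 = 3.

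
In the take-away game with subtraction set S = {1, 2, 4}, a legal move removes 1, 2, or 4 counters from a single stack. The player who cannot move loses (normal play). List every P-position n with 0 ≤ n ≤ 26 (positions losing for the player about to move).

0, 3, 6, 9, 12, 15, 18, 21, 24

n :  0  1  2  3  4  5  6  7  8  9 10 11 12 13 14 15 16 17 18 19 20 21 22 23 24 25 26
G :  0  1  2  0  1  2  0  1  2  0  1  2  0  1  2  0  1  2  0  1  2  0  1  2  0  1  2
P-positions are exactly the n with G(n) = 0.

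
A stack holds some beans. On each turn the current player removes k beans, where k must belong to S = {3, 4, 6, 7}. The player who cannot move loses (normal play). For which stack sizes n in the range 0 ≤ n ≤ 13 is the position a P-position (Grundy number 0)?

G(0) = 0
G(1) = mex{} = 0
G(2) = mex{} = 0
G(3) = mex{0} = 1
G(4) = mex{0,0} = 1
G(5) = mex{0,0} = 1
G(6) = mex{1,0,0} = 2
G(7) = mex{1,1,0,0} = 2
G(8) = mex{1,1,0,0} = 2
G(9) = mex{2,1,1,0} = 3
G(10) = mex{2,2,1,1} = 0
G(11) = mex{2,2,1,1} = 0
G(12) = mex{3,2,2,1} = 0
G(13) = mex{0,3,2,2} = 1
P-positions are exactly the n with G(n) = 0.

0, 1, 2, 10, 11, 12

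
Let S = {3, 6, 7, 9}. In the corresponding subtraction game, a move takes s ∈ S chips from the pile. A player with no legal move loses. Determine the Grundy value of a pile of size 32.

n :  0  1  2  3  4  5  6  7  8  9 10 11 12 13 14 15 16 17 18 19 20 21 22 23 24 25 26 27 28 29 30 31 32
G :  0  0  0  1  1  1  2  2  2  3  3  3  0  0  0  1  1  1  2  2  2  3  3  3  0  0  0  1  1  1  2  2  2

2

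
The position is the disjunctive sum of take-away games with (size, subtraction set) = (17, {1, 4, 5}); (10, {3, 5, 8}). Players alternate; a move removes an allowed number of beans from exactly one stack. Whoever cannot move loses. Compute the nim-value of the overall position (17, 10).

2

Stack A, S = {1, 4, 5}:
n :  0  1  2  3  4  5  6  7  8  9 10 11 12 13 14 15 16 17
G :  0  1  0  1  2  3  2  3  0  1  0  1  2  3  2  3  0  1
G_A(17) = 1.
Stack B, S = {3, 5, 8}:
G(0) = 0
G(1) = mex{} = 0
G(2) = mex{} = 0
G(3) = mex{0} = 1
G(4) = mex{0} = 1
G(5) = mex{0,0} = 1
G(6) = mex{1,0} = 2
G(7) = mex{1,0} = 2
G(8) = mex{1,1,0} = 2
G(9) = mex{2,1,0} = 3
G(10) = mex{2,1,0} = 3
G_B(10) = 3.
Combined Grundy value = 1 ⊕ 3 = 2.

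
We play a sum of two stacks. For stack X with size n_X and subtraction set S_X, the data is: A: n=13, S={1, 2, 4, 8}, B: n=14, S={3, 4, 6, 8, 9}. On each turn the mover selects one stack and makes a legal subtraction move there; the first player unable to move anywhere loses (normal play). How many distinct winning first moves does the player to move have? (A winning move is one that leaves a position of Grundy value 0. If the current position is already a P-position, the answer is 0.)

Stack A, S = {1, 2, 4, 8}:
G(0) = 0
G(1) = mex{0} = 1
G(2) = mex{1,0} = 2
G(3) = mex{2,1} = 0
G(4) = mex{0,2,0} = 1
G(5) = mex{1,0,1} = 2
G(6) = mex{2,1,2} = 0
G(7) = mex{0,2,0} = 1
G(8) = mex{1,0,1,0} = 2
G(9) = mex{2,1,2,1} = 0
G(10) = mex{0,2,0,2} = 1
G(11) = mex{1,0,1,0} = 2
G(12) = mex{2,1,2,1} = 0
G(13) = mex{0,2,0,2} = 1
G_A(13) = 1.
Stack B, S = {3, 4, 6, 8, 9}:
G(0) = 0
G(1) = mex{} = 0
G(2) = mex{} = 0
G(3) = mex{0} = 1
G(4) = mex{0,0} = 1
G(5) = mex{0,0} = 1
G(6) = mex{1,0,0} = 2
G(7) = mex{1,1,0} = 2
G(8) = mex{1,1,0,0} = 2
G(9) = mex{2,1,1,0,0} = 3
G(10) = mex{2,2,1,0,0} = 3
G(11) = mex{2,2,1,1,0} = 3
G(12) = mex{3,2,2,1,1} = 0
G(13) = mex{3,3,2,1,1} = 0
G(14) = mex{3,3,2,2,1} = 0
G_B(14) = 0.
Combined Grundy value = 1 ⊕ 0 = 1.
A winning move leaves total XOR = 0, i.e. changes one component's Grundy value g to g ⊕ X where X is the current total.
Stack A: need g' = 1⊕1 = 0. Options: 13−1→G=0, 13−2→G=2, 13−4→G=0, 13−8→G=2. Hits: 2.
Stack B: need g' = 0⊕1 = 1. Options: 14−3→G=3, 14−4→G=3, 14−6→G=2, 14−8→G=2, 14−9→G=1. Hits: 1.

3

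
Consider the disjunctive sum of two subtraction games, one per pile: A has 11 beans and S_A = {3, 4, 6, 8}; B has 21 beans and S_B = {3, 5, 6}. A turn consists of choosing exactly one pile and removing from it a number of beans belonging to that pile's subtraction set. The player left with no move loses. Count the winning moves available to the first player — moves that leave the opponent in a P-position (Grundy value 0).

3

Pile A, S = {3, 4, 6, 8}:
G(0) = 0
G(1) = mex{} = 0
G(2) = mex{} = 0
G(3) = mex{0} = 1
G(4) = mex{0,0} = 1
G(5) = mex{0,0} = 1
G(6) = mex{1,0,0} = 2
G(7) = mex{1,1,0} = 2
G(8) = mex{1,1,0,0} = 2
G(9) = mex{2,1,1,0} = 3
G(10) = mex{2,2,1,0} = 3
G(11) = mex{2,2,1,1} = 0
G_A(11) = 0.
Pile B, S = {3, 5, 6}:
G(0) = 0
G(1) = mex{} = 0
G(2) = mex{} = 0
G(3) = mex{0} = 1
G(4) = mex{0} = 1
G(5) = mex{0,0} = 1
G(6) = mex{1,0,0} = 2
G(7) = mex{1,0,0} = 2
G(8) = mex{1,1,0} = 2
G(9) = mex{2,1,1} = 0
G(10) = mex{2,1,1} = 0
G(11) = mex{2,2,1} = 0
G(12) = mex{0,2,2} = 1
G(13) = mex{0,2,2} = 1
G(14) = mex{0,0,2} = 1
G(15) = mex{1,0,0} = 2
G(16) = mex{1,0,0} = 2
G(17) = mex{1,1,0} = 2
G(18) = mex{2,1,1} = 0
G(19) = mex{2,1,1} = 0
G(20) = mex{2,2,1} = 0
G(21) = mex{0,2,2} = 1
G_B(21) = 1.
Combined Grundy value = 0 ⊕ 1 = 1.
A winning move leaves total XOR = 0, i.e. changes one component's Grundy value g to g ⊕ X where X is the current total.
Pile A: need g' = 0⊕1 = 1. Options: 11−3→G=2, 11−4→G=2, 11−6→G=1, 11−8→G=1. Hits: 2.
Pile B: need g' = 1⊕1 = 0. Options: 21−3→G=0, 21−5→G=2, 21−6→G=2. Hits: 1.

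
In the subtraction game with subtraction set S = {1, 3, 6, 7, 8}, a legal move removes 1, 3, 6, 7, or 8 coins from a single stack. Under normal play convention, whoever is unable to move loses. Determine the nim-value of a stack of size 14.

1

G(0) = 0
G(1) = mex{0} = 1
G(2) = mex{1} = 0
G(3) = mex{0,0} = 1
G(4) = mex{1,1} = 0
G(5) = mex{0,0} = 1
G(6) = mex{1,1,0} = 2
G(7) = mex{2,0,1,0} = 3
G(8) = mex{3,1,0,1,0} = 2
G(9) = mex{2,2,1,0,1} = 3
G(10) = mex{3,3,0,1,0} = 2
G(11) = mex{2,2,1,0,1} = 3
G(12) = mex{3,3,2,1,0} = 4
G(13) = mex{4,2,3,2,1} = 0
G(14) = mex{0,3,2,3,2} = 1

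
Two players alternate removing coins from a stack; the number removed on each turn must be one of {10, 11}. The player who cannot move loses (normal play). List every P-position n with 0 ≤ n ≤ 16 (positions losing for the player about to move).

0, 1, 2, 3, 4, 5, 6, 7, 8, 9

n :  0  1  2  3  4  5  6  7  8  9 10 11 12 13 14 15 16
G :  0  0  0  0  0  0  0  0  0  0  1  1  1  1  1  1  1
P-positions are exactly the n with G(n) = 0.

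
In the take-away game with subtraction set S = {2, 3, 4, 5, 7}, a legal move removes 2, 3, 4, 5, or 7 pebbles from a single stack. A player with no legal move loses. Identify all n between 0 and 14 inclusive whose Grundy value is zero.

0, 1, 9, 10

n :  0  1  2  3  4  5  6  7  8  9 10 11 12 13 14
G :  0  0  1  1  2  2  3  3  4  0  0  1  1  2  2
P-positions are exactly the n with G(n) = 0.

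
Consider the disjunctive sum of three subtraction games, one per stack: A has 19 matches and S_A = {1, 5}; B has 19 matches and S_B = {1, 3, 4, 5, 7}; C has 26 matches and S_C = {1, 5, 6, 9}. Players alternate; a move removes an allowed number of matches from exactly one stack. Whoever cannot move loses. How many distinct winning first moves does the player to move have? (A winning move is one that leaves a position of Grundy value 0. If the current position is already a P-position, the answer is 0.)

Stack A, S = {1, 5}:
G(0) = 0
G(1) = mex{0} = 1
G(2) = mex{1} = 0
G(3) = mex{0} = 1
G(4) = mex{1} = 0
G(5) = mex{0,0} = 1
G(6) = mex{1,1} = 0
G(7) = mex{0,0} = 1
G(8) = mex{1,1} = 0
G(9) = mex{0,0} = 1
G(10) = mex{1,1} = 0
G(11) = mex{0,0} = 1
G(12) = mex{1,1} = 0
G(13) = mex{0,0} = 1
G(14) = mex{1,1} = 0
G(15) = mex{0,0} = 1
G(16) = mex{1,1} = 0
G(17) = mex{0,0} = 1
G(18) = mex{1,1} = 0
G(19) = mex{0,0} = 1
G_A(19) = 1.
Stack B, S = {1, 3, 4, 5, 7}:
G(0) = 0
G(1) = mex{0} = 1
G(2) = mex{1} = 0
G(3) = mex{0,0} = 1
G(4) = mex{1,1,0} = 2
G(5) = mex{2,0,1,0} = 3
G(6) = mex{3,1,0,1} = 2
G(7) = mex{2,2,1,0,0} = 3
G(8) = mex{3,3,2,1,1} = 0
G(9) = mex{0,2,3,2,0} = 1
G(10) = mex{1,3,2,3,1} = 0
G(11) = mex{0,0,3,2,2} = 1
G(12) = mex{1,1,0,3,3} = 2
G(13) = mex{2,0,1,0,2} = 3
G(14) = mex{3,1,0,1,3} = 2
G(15) = mex{2,2,1,0,0} = 3
G(16) = mex{3,3,2,1,1} = 0
G(17) = mex{0,2,3,2,0} = 1
G(18) = mex{1,3,2,3,1} = 0
G(19) = mex{0,0,3,2,2} = 1
G_B(19) = 1.
Stack C, S = {1, 5, 6, 9}:
G(0) = 0
G(1) = mex{0} = 1
G(2) = mex{1} = 0
G(3) = mex{0} = 1
G(4) = mex{1} = 0
G(5) = mex{0,0} = 1
G(6) = mex{1,1,0} = 2
G(7) = mex{2,0,1} = 3
G(8) = mex{3,1,0} = 2
G(9) = mex{2,0,1,0} = 3
G(10) = mex{3,1,0,1} = 2
G(11) = mex{2,2,1,0} = 3
G(12) = mex{3,3,2,1} = 0
G(13) = mex{0,2,3,0} = 1
G(14) = mex{1,3,2,1} = 0
G(15) = mex{0,2,3,2} = 1
G(16) = mex{1,3,2,3} = 0
G(17) = mex{0,0,3,2} = 1
G(18) = mex{1,1,0,3} = 2
G(19) = mex{2,0,1,2} = 3
G(20) = mex{3,1,0,3} = 2
G(21) = mex{2,0,1,0} = 3
G(22) = mex{3,1,0,1} = 2
G(23) = mex{2,2,1,0} = 3
G(24) = mex{3,3,2,1} = 0
G(25) = mex{0,2,3,0} = 1
G(26) = mex{1,3,2,1} = 0
G_C(26) = 0.
Combined Grundy value = 1 ⊕ 1 ⊕ 0 = 0.
A winning move leaves total XOR = 0, i.e. changes one component's Grundy value g to g ⊕ X where X is the current total.
Stack A: target g' = 1⊕0 = 1, but every legal move changes the Grundy value (mex property), so 0 moves.
Stack B: target g' = 1⊕0 = 1, but every legal move changes the Grundy value (mex property), so 0 moves.
Stack C: target g' = 0⊕0 = 0, but every legal move changes the Grundy value (mex property), so 0 moves.

0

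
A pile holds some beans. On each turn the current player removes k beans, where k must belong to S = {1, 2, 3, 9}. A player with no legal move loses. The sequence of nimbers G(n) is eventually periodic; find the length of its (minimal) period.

4

n :  0  1  2  3  4  5  6  7  8  9 10 11 12 13 14
G :  0  1  2  3  0  1  2  3  0  1  2  3  0  1  2
G(n+4) = G(n) holds for n = 0,…,8 (a full window of length max(S) = 9), so the sequence is purely periodic with period 4.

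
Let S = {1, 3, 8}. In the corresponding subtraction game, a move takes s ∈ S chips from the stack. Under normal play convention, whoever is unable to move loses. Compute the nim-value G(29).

1

G(0) = 0
G(1) = mex{0} = 1
G(2) = mex{1} = 0
G(3) = mex{0,0} = 1
G(4) = mex{1,1} = 0
G(5) = mex{0,0} = 1
G(6) = mex{1,1} = 0
G(7) = mex{0,0} = 1
G(8) = mex{1,1,0} = 2
G(9) = mex{2,0,1} = 3
G(10) = mex{3,1,0} = 2
G(11) = mex{2,2,1} = 0
G(12) = mex{0,3,0} = 1
G(13) = mex{1,2,1} = 0
G(14) = mex{0,0,0} = 1
G(15) = mex{1,1,1} = 0
G(16) = mex{0,0,2} = 1
G(17) = mex{1,1,3} = 0
G(18) = mex{0,0,2} = 1
G(19) = mex{1,1,0} = 2
G(20) = mex{2,0,1} = 3
G(21) = mex{3,1,0} = 2
G(22) = mex{2,2,1} = 0
G(23) = mex{0,3,0} = 1
G(24) = mex{1,2,1} = 0
G(25) = mex{0,0,0} = 1
G(26) = mex{1,1,1} = 0
G(27) = mex{0,0,2} = 1
G(28) = mex{1,1,3} = 0
G(29) = mex{0,0,2} = 1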